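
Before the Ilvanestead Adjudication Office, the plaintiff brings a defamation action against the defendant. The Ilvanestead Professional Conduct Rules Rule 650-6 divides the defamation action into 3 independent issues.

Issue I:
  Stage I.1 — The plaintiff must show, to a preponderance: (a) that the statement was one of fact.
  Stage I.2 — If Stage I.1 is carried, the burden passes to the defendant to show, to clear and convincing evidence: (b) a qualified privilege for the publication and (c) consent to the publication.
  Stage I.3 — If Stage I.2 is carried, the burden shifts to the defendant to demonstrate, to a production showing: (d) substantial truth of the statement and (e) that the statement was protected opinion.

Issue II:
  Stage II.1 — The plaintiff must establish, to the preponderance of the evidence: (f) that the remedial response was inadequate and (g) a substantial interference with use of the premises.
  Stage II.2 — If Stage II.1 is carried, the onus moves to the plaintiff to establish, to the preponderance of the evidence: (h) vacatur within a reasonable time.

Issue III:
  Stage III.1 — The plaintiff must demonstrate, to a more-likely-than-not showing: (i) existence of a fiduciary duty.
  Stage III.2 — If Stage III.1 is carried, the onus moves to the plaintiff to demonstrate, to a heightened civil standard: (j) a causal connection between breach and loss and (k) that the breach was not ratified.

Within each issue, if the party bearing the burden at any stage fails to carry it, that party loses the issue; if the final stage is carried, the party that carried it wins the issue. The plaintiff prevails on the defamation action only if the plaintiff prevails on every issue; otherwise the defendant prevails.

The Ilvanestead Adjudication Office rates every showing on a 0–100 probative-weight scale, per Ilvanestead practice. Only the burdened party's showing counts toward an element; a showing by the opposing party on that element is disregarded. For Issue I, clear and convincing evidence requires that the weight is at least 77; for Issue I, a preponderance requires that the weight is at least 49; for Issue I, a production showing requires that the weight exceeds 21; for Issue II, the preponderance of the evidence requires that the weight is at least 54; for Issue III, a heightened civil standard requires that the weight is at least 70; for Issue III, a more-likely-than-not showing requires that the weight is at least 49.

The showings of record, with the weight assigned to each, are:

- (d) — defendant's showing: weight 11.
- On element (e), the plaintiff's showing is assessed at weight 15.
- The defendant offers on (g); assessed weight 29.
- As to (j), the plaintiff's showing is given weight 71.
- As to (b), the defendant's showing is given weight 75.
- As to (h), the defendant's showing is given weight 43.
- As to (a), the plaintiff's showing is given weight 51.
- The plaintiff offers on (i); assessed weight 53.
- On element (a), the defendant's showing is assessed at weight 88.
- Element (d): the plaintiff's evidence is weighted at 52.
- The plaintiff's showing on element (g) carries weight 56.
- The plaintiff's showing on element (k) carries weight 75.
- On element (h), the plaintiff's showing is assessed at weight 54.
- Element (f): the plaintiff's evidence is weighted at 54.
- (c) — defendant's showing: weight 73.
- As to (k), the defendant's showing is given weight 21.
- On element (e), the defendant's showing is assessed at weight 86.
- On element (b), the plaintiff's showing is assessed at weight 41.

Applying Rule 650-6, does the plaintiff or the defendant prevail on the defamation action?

— Issue I —
Stage I.1 — burden on plaintiff; standard: a preponderance (weight is at least 49).
    (a): 51 (defendant's 88 disregarded) ≥ 49 [met]
  All elements met. The burden passes to the defendant.
Stage I.2 — burden on defendant; standard: clear and convincing evidence (weight is at least 77).
    (b): 75 (plaintiff's 41 disregarded) < 77 [not met]
    (c): 73 < 77 [not met]
  Not every element is met, so the defendant fails to carry Stage I.2.
The plaintiff prevails on this issue.
— Issue II —
Stage II.1 — burden on plaintiff; standard: the preponderance of the evidence (weight is at least 54).
    (f): 54 ≥ 54 [met]
    (g): 56 (defendant's 29 disregarded) ≥ 54 [met]
  Stage II.1 carried; the burden remains with the plaintiff.
Stage II.2 — burden on plaintiff; standard: the preponderance of the evidence (weight is at least 54).
    (h): 54 (defendant's 43 disregarded) ≥ 54 [met]
  The plaintiff carries the last stage.
All stages carried — the plaintiff prevails on this issue.
— Issue III —
At Stage III.1 the plaintiff must meet a more-likely-than-not showing (weight is at least 49): on (i) the weight is 53, ≥ 49, so (i) meets the standard.
  All elements met. The plaintiff retains the burden for Stage III.2.
At Stage III.2 the plaintiff must meet a heightened civil standard (weight is at least 70): on (j) the weight is 71, which does reach 70, so (j) meets the standard; on (k) the weight is 75 (the defendant's 21 is given no effect), which does reach 70, so (k) meets the standard.
  All elements met at the final stage.
With every stage satisfied, the plaintiff prevails on this issue.
Per-issue: Issue I → plaintiff; Issue II → plaintiff; Issue III → plaintiff. The plaintiff must prevail on every issue; overall, the plaintiff prevails.

plaintiff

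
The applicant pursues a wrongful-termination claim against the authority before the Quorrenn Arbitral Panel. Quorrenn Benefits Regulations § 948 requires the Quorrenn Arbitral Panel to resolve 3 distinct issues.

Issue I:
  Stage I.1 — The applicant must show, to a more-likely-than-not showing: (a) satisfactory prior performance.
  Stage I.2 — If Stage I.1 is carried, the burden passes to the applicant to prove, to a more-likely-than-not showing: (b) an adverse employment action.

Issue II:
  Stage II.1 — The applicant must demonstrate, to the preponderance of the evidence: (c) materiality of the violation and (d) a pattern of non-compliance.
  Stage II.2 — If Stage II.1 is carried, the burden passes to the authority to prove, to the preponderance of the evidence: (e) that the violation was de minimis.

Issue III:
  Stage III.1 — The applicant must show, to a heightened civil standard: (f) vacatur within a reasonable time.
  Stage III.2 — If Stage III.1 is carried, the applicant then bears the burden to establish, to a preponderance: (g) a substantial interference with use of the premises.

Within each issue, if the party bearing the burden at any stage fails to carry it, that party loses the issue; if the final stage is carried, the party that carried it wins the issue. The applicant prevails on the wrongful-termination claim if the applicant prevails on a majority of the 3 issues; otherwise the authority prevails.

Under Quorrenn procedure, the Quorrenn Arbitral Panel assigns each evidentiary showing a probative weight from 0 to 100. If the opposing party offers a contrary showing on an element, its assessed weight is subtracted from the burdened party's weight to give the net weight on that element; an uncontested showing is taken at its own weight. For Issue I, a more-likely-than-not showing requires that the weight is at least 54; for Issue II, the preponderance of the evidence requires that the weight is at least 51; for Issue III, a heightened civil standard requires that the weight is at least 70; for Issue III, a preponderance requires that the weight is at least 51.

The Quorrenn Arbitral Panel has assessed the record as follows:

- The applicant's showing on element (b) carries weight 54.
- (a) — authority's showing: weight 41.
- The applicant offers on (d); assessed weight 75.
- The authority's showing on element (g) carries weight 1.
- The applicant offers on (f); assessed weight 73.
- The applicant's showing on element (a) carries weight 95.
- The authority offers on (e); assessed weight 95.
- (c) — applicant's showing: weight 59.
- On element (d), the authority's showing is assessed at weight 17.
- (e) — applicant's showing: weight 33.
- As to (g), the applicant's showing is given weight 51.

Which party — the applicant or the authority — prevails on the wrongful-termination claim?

— Issue I —
Stage I.1 — burden on applicant; standard: a more-likely-than-not showing (weight is at least 54).
    (a): 95 − 41 = 54 ≥ 54 [met]
  Stage I.1 carried; the burden remains with the applicant.
Stage I.2 — burden on applicant; standard: a more-likely-than-not showing (weight is at least 54).
    (b): 54 ≥ 54 [met]
  All elements met at the final stage.
With every stage satisfied, the applicant prevails on this issue.
— Issue II —
Stage II.1 — burden on applicant; standard: the preponderance of the evidence (weight is at least 51).
    (c): 59 ≥ 51 [met]
    (d): 75 − 17 = 58 ≥ 51 [met]
  All elements met. The burden passes to the authority.
Stage II.2 — burden on authority; standard: the preponderance of the evidence (weight is at least 51).
    (e): 95 − 33 = 62 ≥ 51 [met]
  Stage II.2 carried; the final stage is satisfied.
Every stage carried; the authority prevails on this issue.
— Issue III —
At Stage III.1 the applicant must meet a heightened civil standard (weight is at least 70): on (f) the weight is 73, which does reach 70, so (f) meets the standard.
  All elements met. The applicant retains the burden for Stage III.2.
At Stage III.2 the applicant must meet a preponderance (weight is at least 51): on (g) the weight is 51 less the opposing 1 gives net 50, which does not reach 51, so (g) does not meet the standard.
  Stage III.2 not carried; the applicant fails its burden.
The analysis ends at Stage III.2; the authority prevails on this issue.
Per-issue: Issue I → applicant; Issue II → authority; Issue III → authority. The applicant must prevail on a majority of issues; overall, the authority prevails.

authority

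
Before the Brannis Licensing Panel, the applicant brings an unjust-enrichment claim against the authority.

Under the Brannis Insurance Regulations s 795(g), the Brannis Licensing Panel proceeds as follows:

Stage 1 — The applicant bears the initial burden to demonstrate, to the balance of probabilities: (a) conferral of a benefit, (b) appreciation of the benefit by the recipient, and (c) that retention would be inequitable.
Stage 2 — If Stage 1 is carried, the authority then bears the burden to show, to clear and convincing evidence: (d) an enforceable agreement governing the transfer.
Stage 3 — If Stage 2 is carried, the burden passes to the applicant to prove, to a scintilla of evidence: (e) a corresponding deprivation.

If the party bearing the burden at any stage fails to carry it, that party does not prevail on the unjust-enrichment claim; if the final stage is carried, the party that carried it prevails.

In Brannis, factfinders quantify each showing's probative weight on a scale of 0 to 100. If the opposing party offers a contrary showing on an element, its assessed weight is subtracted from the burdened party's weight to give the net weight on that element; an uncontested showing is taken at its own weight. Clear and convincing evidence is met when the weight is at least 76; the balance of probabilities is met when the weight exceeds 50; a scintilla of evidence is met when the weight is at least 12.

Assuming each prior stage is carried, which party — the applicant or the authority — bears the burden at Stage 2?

Stage 2's rule assigns the burden to the authority (to clear and convincing evidence).

authority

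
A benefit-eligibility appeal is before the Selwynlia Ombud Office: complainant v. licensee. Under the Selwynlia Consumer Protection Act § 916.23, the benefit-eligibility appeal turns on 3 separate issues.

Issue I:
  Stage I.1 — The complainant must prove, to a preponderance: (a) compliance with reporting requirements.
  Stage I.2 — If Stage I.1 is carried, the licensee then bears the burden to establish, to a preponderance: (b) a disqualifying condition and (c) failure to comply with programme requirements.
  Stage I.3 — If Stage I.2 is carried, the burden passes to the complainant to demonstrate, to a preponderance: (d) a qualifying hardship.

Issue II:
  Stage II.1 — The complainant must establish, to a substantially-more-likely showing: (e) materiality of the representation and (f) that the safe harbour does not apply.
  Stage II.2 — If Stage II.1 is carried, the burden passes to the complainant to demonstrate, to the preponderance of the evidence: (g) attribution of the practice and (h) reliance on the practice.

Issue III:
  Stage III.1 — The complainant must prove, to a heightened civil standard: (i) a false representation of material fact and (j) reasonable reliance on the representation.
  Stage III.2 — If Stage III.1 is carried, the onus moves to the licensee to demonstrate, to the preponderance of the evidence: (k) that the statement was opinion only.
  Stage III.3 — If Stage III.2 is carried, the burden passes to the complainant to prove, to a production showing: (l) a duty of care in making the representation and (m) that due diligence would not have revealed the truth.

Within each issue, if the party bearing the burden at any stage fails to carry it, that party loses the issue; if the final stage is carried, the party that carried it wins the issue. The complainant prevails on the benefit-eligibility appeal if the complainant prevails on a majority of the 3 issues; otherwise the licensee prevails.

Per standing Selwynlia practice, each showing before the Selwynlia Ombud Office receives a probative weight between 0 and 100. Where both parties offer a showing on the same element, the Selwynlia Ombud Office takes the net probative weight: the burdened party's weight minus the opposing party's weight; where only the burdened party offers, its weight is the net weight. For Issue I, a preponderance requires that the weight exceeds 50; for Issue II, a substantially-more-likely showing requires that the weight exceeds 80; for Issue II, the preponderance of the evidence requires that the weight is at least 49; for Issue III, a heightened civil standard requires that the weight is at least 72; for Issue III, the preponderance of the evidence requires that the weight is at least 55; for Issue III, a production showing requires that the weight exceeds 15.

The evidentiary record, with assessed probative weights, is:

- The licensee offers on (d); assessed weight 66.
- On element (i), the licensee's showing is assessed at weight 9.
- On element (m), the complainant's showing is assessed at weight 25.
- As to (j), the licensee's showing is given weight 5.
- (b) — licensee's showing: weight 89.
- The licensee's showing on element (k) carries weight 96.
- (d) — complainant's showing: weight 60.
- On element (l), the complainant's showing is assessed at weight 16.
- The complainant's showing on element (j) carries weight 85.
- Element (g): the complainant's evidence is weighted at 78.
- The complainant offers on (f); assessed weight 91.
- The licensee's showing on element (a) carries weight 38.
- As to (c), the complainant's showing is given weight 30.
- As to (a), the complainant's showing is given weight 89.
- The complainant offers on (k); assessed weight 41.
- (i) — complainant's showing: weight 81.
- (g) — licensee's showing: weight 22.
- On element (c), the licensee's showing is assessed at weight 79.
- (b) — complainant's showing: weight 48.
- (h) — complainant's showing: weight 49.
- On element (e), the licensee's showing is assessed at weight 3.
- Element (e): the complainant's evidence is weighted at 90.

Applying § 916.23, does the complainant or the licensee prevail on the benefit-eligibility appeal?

complainant

— Issue I —
At Stage I.1 the complainant must meet a preponderance (weight exceeds 50): on (a) the weight is 89 less the opposing 38 gives net 51, which does exceed 50, so (a) meets the standard.
  The complainant carries Stage I.1; the licensee now bears the burden.
At Stage I.2 the licensee must meet a preponderance (weight exceeds 50): on (b) the weight is 89 less the opposing 48 gives net 41, which does not exceed 50, so (b) does not meet the standard; on (c) the weight is 79 less the opposing 30 gives net 49, ≤ 50, so (c) does not meet the standard.
  Stage I.2 not carried; the licensee fails its burden.
The complainant prevails on this issue.
— Issue II —
Stage II.1 (complainant, a substantially-more-likely showing, weight exceeds 80): (e) net 90−3=87 > 80 — meets; (f) 91 > 80 — meets.
  Stage II.1 carried; the burden remains with the complainant.
Stage II.2 (complainant, the preponderance of the evidence, weight is at least 49): (g) net 78−22=56 ≥ 49 — meets; (h) 49 ≥ 49 — meets.
  The complainant carries the last stage.
Every stage carried; the complainant prevails on this issue.
— Issue III —
Stage III.1 — burden on complainant; standard: a heightened civil standard (weight is at least 72).
    (i): 81 − 9 = 72 ≥ 72 [met]
    (j): 85 − 5 = 80 ≥ 72 [met]
  Stage III.1 carried; the burden shifts to the licensee.
Stage III.2 — burden on licensee; standard: the preponderance of the evidence (weight is at least 55).
    (k): 96 − 41 = 55 ≥ 55 [met]
  The licensee carries Stage III.2; the complainant now bears the burden.
Stage III.3 — burden on complainant; standard: a production showing (weight exceeds 15).
    (l): 16 > 15 [met]
    (m): 25 > 15 [met]
  The complainant carries the last stage.
All stages carried — the complainant prevails on this issue.
Per-issue: Issue I → complainant; Issue II → complainant; Issue III → complainant. The complainant must prevail on a majority of issues; overall, the complainant prevails.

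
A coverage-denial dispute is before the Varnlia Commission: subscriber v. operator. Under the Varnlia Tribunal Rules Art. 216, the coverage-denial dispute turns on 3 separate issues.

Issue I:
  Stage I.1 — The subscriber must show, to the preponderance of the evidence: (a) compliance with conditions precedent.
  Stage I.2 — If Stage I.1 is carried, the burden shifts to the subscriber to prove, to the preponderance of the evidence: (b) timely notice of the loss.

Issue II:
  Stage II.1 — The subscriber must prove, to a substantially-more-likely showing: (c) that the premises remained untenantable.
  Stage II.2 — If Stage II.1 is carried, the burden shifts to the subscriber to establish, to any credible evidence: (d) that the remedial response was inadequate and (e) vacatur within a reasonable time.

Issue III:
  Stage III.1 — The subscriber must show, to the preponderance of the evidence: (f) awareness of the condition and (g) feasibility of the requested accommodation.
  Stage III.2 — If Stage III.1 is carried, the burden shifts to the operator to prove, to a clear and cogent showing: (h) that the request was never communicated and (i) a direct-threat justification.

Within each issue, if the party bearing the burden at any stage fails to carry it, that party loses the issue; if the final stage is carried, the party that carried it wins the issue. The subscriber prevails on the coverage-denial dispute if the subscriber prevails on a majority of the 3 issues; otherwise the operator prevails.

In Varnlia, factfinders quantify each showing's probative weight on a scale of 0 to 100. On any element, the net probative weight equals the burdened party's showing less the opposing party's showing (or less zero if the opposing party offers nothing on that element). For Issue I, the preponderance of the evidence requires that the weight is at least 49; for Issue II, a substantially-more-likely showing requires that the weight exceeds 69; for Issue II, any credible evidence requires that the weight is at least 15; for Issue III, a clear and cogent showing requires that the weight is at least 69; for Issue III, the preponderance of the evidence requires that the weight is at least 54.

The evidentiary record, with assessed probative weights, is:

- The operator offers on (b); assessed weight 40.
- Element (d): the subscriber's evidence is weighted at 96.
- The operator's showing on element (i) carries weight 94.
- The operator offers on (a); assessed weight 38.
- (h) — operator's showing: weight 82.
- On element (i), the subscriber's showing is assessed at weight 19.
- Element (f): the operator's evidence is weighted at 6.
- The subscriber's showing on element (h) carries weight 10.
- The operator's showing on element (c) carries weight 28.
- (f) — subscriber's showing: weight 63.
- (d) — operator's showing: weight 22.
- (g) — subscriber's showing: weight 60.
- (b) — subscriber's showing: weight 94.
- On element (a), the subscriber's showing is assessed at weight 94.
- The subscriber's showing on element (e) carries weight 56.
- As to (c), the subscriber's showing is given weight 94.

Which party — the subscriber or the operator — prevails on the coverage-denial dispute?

operator

— Issue I —
At Stage I.1 the subscriber must meet the preponderance of the evidence (weight is at least 49): on (a) the weight is 94 less the opposing 38 gives net 56, ≥ 49, so (a) meets the standard.
  All elements met. The subscriber retains the burden for Stage I.2.
At Stage I.2 the subscriber must meet the preponderance of the evidence (weight is at least 49): on (b) the weight is 94 less the opposing 40 gives net 54, ≥ 49, so (b) meets the standard.
  Stage I.2 carried; the final stage is satisfied.
All stages carried — the subscriber prevails on this issue.
— Issue II —
Stage II.1 — burden on subscriber; standard: a substantially-more-likely showing (weight exceeds 69).
    (c): 94 − 28 = 66 ≤ 69 [not met]
  Not every element is met, so the subscriber fails to carry Stage II.1.
So the operator prevails on this issue.
— Issue III —
At Stage III.1 the subscriber must meet the preponderance of the evidence (weight is at least 54): on (f) the weight is 63 less the opposing 6 gives net 57, which does reach 54, so (f) meets the standard; on (g) the weight is 60, which does reach 54, so (g) meets the standard.
  All elements met. The burden passes to the operator.
At Stage III.2 the operator must meet a clear and cogent showing (weight is at least 69): on (h) the weight is 82 less the opposing 10 gives net 72, which does reach 69, so (h) meets the standard; on (i) the weight is 94 less the opposing 19 gives net 75, which does reach 69, so (i) meets the standard.
  The operator carries the last stage.
All stages carried — the operator prevails on this issue.
Per-issue: Issue I → subscriber; Issue II → operator; Issue III → operator. The subscriber must prevail on a majority of issues; overall, the operator prevails.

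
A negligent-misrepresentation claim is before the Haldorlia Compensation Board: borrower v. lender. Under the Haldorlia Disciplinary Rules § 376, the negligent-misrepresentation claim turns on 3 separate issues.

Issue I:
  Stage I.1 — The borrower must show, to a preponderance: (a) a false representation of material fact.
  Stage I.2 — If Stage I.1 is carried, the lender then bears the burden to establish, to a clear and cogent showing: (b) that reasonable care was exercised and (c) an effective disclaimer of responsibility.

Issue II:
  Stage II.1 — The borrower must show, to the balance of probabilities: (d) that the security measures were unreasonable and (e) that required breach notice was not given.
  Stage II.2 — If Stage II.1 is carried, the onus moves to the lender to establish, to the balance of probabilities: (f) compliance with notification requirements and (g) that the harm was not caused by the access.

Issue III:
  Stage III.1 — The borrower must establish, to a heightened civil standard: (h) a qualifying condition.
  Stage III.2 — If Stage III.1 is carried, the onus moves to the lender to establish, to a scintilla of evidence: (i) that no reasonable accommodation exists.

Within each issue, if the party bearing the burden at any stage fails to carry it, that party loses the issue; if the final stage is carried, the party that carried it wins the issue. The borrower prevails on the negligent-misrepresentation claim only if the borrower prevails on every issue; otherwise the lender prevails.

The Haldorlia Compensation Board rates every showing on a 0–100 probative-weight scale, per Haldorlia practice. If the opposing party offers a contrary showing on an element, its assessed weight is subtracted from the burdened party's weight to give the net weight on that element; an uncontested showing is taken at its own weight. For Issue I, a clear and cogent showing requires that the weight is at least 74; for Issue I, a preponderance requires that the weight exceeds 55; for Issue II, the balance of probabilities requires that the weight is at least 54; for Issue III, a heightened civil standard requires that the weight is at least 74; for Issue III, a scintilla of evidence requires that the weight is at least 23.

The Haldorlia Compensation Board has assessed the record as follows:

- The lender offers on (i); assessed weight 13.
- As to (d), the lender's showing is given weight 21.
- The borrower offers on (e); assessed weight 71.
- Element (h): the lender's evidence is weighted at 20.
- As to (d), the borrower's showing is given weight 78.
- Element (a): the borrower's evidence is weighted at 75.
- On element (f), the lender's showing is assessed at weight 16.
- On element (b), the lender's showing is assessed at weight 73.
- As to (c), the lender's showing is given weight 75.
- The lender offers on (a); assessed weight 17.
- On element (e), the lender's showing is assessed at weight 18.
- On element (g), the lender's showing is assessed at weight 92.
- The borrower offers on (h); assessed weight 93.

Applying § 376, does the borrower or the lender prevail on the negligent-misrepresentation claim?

— Issue I —
At Stage I.1 the borrower must meet a preponderance (weight exceeds 55): on (a) the weight is 75 less the opposing 17 gives net 58, which does exceed 55, so (a) meets the standard.
  Stage I.1 is satisfied; the onus moves to the lender.
At Stage I.2 the lender must meet a clear and cogent showing (weight is at least 74): on (b) the weight is 73, < 74, so (b) does not meet the standard; on (c) the weight is 75, ≥ 74, so (c) meets the standard.
  Stage I.2 not carried; the lender fails its burden.
The borrower prevails on this issue.
— Issue II —
At Stage II.1 the borrower must meet the balance of probabilities (weight is at least 54): on (d) the weight is 78 less the opposing 21 gives net 57, ≥ 54, so (d) meets the standard; on (e) the weight is 71 less the opposing 18 gives net 53, which does not reach 54, so (e) does not meet the standard.
  Stage II.1 not carried; the borrower fails its burden.
The analysis ends at Stage II.1; the lender prevails on this issue.
— Issue III —
Stage III.1 (borrower, a heightened civil standard, weight is at least 74): (h) net 93−20=73 < 74 — fails.
  Stage III.1 not carried; the borrower fails its burden.
The lender prevails on this issue.
Per-issue: Issue I → borrower; Issue II → lender; Issue III → lender. The borrower must prevail on every issue; overall, the lender prevails.

lender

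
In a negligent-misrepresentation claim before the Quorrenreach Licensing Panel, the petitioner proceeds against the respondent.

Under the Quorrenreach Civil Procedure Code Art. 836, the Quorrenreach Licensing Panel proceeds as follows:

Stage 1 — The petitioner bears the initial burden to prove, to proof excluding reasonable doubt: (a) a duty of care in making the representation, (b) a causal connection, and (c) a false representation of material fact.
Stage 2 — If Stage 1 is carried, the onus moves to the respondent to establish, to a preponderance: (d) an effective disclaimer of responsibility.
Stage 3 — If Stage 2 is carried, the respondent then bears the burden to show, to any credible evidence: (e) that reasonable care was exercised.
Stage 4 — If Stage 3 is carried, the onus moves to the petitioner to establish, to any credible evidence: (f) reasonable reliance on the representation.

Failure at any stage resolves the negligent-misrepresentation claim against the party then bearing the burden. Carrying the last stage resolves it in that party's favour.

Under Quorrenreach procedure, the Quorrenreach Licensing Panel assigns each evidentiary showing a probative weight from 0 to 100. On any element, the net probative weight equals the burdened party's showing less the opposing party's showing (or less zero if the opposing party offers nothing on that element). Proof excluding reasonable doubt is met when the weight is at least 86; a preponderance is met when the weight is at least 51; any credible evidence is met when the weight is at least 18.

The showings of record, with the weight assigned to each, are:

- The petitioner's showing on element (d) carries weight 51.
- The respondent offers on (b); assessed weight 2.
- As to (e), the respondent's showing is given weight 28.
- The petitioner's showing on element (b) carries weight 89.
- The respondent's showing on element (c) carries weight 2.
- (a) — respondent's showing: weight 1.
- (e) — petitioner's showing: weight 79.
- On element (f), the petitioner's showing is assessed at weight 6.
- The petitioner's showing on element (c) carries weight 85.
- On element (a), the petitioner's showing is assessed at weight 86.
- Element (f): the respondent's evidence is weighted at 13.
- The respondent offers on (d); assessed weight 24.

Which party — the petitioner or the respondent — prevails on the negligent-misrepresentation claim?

Stage 1 (petitioner, proof excluding reasonable doubt, weight is at least 86): (a) net 86−1=85 < 86 — fails; (b) net 89−2=87 ≥ 86 — meets; (c) net 85−2=83 < 86 — fails.
  Stage 1 not carried; the petitioner fails its burden.
The analysis ends at Stage 1; the respondent prevails.

respondent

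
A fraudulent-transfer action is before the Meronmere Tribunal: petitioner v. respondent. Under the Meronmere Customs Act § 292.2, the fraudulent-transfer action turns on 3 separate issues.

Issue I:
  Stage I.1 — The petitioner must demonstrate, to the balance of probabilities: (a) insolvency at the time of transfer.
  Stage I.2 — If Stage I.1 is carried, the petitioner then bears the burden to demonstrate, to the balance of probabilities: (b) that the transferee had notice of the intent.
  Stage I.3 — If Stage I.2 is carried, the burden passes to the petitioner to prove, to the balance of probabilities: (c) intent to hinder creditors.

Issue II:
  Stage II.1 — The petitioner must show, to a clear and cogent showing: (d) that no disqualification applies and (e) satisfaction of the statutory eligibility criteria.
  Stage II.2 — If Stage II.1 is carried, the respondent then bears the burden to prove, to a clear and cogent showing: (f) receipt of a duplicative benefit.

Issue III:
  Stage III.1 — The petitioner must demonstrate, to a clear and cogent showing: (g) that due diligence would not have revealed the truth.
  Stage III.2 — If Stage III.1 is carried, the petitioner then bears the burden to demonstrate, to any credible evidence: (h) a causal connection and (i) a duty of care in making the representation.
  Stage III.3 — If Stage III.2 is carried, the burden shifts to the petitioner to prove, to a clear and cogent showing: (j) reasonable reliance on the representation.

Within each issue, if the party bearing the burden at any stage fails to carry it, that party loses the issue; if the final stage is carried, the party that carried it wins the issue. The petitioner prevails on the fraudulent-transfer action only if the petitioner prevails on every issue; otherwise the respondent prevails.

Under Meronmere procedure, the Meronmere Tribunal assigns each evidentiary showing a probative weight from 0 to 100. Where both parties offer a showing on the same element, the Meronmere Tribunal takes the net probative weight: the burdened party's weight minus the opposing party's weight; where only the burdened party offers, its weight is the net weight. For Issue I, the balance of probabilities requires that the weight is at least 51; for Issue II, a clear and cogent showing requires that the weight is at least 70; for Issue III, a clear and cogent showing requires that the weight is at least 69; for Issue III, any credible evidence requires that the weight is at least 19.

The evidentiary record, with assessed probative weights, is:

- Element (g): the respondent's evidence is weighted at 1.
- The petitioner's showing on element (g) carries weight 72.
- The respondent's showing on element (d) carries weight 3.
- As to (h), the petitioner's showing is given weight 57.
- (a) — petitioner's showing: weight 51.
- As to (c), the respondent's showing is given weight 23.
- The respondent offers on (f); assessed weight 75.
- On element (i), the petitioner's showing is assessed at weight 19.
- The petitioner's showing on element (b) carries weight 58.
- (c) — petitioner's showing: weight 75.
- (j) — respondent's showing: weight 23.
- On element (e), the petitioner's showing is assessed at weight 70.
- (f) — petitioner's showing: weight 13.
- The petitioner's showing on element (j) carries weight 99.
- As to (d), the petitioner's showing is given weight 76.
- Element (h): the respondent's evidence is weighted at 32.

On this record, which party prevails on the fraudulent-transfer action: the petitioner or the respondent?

— Issue I —
At Stage I.1 the petitioner must meet the balance of probabilities (weight is at least 51): on (a) the weight is 51, which does reach 51, so (a) meets the standard.
  Stage I.1 carried; the burden remains with the petitioner.
At Stage I.2 the petitioner must meet the balance of probabilities (weight is at least 51): on (b) the weight is 58, which does reach 51, so (b) meets the standard.
  Stage I.2 is satisfied; the petitioner continues to bear the burden.
At Stage I.3 the petitioner must meet the balance of probabilities (weight is at least 51): on (c) the weight is 75 less the opposing 23 gives net 52, ≥ 51, so (c) meets the standard.
  All elements met at the final stage.
All stages carried — the petitioner prevails on this issue.
— Issue II —
Stage II.1 — burden on petitioner; standard: a clear and cogent showing (weight is at least 70).
    (d): 76 − 3 = 73 ≥ 70 [met]
    (e): 70 ≥ 70 [met]
  All elements met. The burden passes to the respondent.
Stage II.2 — burden on respondent; standard: a clear and cogent showing (weight is at least 70).
    (f): 75 − 13 = 62 < 70 [not met]
  Stage II.2 not carried; the respondent fails its burden.
So the petitioner prevails on this issue.
— Issue III —
Stage III.1 (petitioner, a clear and cogent showing, weight is at least 69): (g) net 72−1=71 ≥ 69 — meets.
  Stage III.1 is satisfied; the petitioner continues to bear the burden.
Stage III.2 (petitioner, any credible evidence, weight is at least 19): (h) net 57−32=25 ≥ 19 — meets; (i) 19 ≥ 19 — meets.
  Stage III.2 carried; the burden remains with the petitioner.
Stage III.3 (petitioner, a clear and cogent showing, weight is at least 69): (j) net 99−23=76 ≥ 69 — meets.
  All elements met at the final stage.
Every stage carried; the petitioner prevails on this issue.
Per-issue: Issue I → petitioner; Issue II → petitioner; Issue III → petitioner. The petitioner must prevail on every issue; overall, the petitioner prevails.

petitioner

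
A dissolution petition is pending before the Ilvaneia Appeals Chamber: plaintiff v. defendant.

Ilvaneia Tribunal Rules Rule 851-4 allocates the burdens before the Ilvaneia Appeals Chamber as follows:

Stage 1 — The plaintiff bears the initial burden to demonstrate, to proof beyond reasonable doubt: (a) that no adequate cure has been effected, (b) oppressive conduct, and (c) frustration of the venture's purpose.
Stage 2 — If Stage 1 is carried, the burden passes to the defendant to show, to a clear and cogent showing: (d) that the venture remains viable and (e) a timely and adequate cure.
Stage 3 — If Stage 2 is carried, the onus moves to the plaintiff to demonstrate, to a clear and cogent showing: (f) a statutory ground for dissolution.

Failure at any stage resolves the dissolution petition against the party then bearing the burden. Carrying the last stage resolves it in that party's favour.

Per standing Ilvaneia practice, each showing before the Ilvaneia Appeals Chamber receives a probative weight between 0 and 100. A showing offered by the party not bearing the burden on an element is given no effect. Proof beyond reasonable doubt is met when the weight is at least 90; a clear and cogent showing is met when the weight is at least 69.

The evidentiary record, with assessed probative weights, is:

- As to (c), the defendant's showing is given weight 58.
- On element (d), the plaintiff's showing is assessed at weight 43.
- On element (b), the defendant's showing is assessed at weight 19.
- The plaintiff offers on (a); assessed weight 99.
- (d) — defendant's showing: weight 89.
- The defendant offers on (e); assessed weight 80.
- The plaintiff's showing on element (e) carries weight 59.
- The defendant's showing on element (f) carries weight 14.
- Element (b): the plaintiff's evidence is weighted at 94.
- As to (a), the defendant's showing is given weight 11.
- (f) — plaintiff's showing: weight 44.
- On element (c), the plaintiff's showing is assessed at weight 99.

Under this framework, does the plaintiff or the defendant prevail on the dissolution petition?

defendant

Stage 1 — burden on plaintiff; standard: proof beyond reasonable doubt (weight is at least 90).
    (a): 99 (defendant's 11 disregarded) ≥ 90 [met]
    (b): 94 (defendant's 19 disregarded) ≥ 90 [met]
    (c): 99 (defendant's 58 disregarded) ≥ 90 [met]
  The plaintiff carries Stage 1; the defendant now bears the burden.
Stage 2 — burden on defendant; standard: a clear and cogent showing (weight is at least 69).
    (d): 89 (plaintiff's 43 disregarded) ≥ 69 [met]
    (e): 80 (plaintiff's 59 disregarded) ≥ 69 [met]
  The defendant carries Stage 2; the plaintiff now bears the burden.
Stage 3 — burden on plaintiff; standard: a clear and cogent showing (weight is at least 69).
    (f): 44 (defendant's 14 disregarded) < 69 [not met]
  Stage 3 not carried; the plaintiff fails its burden.
The defendant prevails.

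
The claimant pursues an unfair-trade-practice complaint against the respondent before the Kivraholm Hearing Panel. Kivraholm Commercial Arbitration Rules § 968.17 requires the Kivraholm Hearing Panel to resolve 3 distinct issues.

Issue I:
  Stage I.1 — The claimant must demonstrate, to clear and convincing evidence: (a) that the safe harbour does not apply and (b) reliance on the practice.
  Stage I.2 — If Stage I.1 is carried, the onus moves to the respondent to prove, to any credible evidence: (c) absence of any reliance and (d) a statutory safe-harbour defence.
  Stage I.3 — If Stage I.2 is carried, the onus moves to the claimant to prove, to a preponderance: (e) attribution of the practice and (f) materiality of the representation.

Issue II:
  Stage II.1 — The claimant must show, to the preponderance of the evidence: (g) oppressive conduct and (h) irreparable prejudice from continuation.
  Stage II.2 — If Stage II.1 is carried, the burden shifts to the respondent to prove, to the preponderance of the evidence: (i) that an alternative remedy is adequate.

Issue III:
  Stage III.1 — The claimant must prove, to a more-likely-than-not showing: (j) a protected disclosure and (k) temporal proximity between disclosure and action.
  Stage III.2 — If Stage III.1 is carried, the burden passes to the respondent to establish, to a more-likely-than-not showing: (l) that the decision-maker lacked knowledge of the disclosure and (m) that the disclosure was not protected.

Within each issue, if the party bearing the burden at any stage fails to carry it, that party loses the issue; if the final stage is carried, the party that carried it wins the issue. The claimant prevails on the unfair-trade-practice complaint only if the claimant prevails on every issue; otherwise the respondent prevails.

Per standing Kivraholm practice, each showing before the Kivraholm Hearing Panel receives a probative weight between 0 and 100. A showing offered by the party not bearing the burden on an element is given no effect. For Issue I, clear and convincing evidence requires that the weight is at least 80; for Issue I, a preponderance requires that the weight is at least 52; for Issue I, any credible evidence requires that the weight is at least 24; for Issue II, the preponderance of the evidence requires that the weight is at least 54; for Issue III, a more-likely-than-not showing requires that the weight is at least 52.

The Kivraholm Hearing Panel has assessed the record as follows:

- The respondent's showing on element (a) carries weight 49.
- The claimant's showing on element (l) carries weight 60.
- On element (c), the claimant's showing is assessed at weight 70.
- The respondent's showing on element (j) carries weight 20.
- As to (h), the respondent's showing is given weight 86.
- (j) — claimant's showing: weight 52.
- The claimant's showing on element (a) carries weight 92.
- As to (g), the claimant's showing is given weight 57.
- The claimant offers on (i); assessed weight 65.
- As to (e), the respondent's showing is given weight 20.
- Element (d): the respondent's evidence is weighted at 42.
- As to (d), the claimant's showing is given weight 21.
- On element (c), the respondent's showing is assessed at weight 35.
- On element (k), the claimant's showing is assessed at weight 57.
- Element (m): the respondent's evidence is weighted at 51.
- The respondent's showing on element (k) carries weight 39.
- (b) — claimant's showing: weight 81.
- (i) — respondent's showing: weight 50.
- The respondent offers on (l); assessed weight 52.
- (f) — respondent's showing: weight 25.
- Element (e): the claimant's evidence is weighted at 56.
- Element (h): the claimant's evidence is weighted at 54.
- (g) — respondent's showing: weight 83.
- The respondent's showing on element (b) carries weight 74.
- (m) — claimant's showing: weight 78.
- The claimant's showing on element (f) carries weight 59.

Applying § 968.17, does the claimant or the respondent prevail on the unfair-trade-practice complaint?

claimant

— Issue I —
At Stage I.1 the claimant must meet clear and convincing evidence (weight is at least 80): on (a) the weight is 92 (the respondent's 49 is given no effect), ≥ 80, so (a) meets the standard; on (b) the weight is 81 (the respondent's 74 is given no effect), which does reach 80, so (b) meets the standard.
  The claimant carries Stage I.1; the respondent now bears the burden.
At Stage I.2 the respondent must meet any credible evidence (weight is at least 24): on (c) the weight is 35 (the claimant's 70 is given no effect), which does reach 24, so (c) meets the standard; on (d) the weight is 42 (the claimant's 21 is given no effect), which does reach 24, so (d) meets the standard.
  The respondent carries Stage I.2; the claimant now bears the burden.
At Stage I.3 the claimant must meet a preponderance (weight is at least 52): on (e) the weight is 56 (the respondent's 20 is given no effect), which does reach 52, so (e) meets the standard; on (f) the weight is 59 (the respondent's 25 is given no effect), ≥ 52, so (f) meets the standard.
  All elements met at the final stage.
Every stage carried; the claimant prevails on this issue.
— Issue II —
Stage II.1 — burden on claimant; standard: the preponderance of the evidence (weight is at least 54).
    (g): 57 (respondent's 83 disregarded) ≥ 54 [met]
    (h): 54 (respondent's 86 disregarded) ≥ 54 [met]
  The claimant carries Stage II.1; the respondent now bears the burden.
Stage II.2 — burden on respondent; standard: the preponderance of the evidence (weight is at least 54).
    (i): 50 (claimant's 65 disregarded) < 54 [not met]
  Not every element is met, so the respondent fails to carry Stage II.2.
The analysis ends at Stage II.2; the claimant prevails on this issue.
— Issue III —
At Stage III.1 the claimant must meet a more-likely-than-not showing (weight is at least 52): on (j) the weight is 52 (the respondent's 20 is given no effect), ≥ 52, so (j) meets the standard; on (k) the weight is 57 (the respondent's 39 is given no effect), ≥ 52, so (k) meets the standard.
  All elements met. The burden passes to the respondent.
At Stage III.2 the respondent must meet a more-likely-than-not showing (weight is at least 52): on (l) the weight is 52 (the claimant's 60 is given no effect), which does reach 52, so (l) meets the standard; on (m) the weight is 51 (the claimant's 78 is given no effect), which does not reach 52, so (m) does not meet the standard.
  Not every element is met, so the respondent fails to carry Stage III.2.
The analysis ends at Stage III.2; the claimant prevails on this issue.
Per-issue: Issue I → claimant; Issue II → claimant; Issue III → claimant. The claimant must prevail on every issue; overall, the claimant prevails.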